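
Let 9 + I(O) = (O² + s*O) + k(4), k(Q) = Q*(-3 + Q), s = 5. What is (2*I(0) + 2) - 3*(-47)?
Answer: 133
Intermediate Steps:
I(O) = -5 + O² + 5*O (I(O) = -9 + ((O² + 5*O) + 4*(-3 + 4)) = -9 + ((O² + 5*O) + 4*1) = -9 + ((O² + 5*O) + 4) = -9 + (4 + O² + 5*O) = -5 + O² + 5*O)
(2*I(0) + 2) - 3*(-47) = (2*(-5 + 0² + 5*0) + 2) - 3*(-47) = (2*(-5 + 0 + 0) + 2) + 141 = (2*(-5) + 2) + 141 = (-10 + 2) + 141 = -8 + 141 = 133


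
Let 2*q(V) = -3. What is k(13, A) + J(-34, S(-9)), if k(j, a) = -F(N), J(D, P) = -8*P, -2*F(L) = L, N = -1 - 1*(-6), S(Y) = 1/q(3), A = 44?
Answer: 47/6 ≈ 7.8333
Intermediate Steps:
q(V) = -3/2 (q(V) = (1/2)*(-3) = -3/2)
S(Y) = -2/3 (S(Y) = 1/(-3/2) = -2/3)
N = 5 (N = -1 + 6 = 5)
F(L) = -L/2
k(j, a) = 5/2 (k(j, a) = -(-1)*5/2 = -1*(-5/2) = 5/2)
k(13, A) + J(-34, S(-9)) = 5/2 - 8*(-2/3) = 5/2 + 16/3 = 47/6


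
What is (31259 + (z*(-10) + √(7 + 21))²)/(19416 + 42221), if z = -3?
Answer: 32187/61637 + 120*√7/61637 ≈ 0.52735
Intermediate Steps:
(31259 + (z*(-10) + √(7 + 21))²)/(19416 + 42221) = (31259 + (-3*(-10) + √(7 + 21))²)/(19416 + 42221) = (31259 + (30 + √28)²)/61637 = (31259 + (30 + 2*√7)²)*(1/61637) = 31259/61637 + (30 + 2*√7)²/61637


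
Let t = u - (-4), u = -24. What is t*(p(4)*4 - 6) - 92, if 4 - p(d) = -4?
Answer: -612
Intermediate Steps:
p(d) = 8 (p(d) = 4 - 1*(-4) = 4 + 4 = 8)
t = -20 (t = -24 - (-4) = -24 - 1*(-4) = -24 + 4 = -20)
t*(p(4)*4 - 6) - 92 = -20*(8*4 - 6) - 92 = -20*(32 - 6) - 92 = -20*26 - 92 = -520 - 92 = -612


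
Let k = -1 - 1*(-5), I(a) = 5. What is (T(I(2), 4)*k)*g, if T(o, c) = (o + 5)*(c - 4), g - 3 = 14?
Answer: 0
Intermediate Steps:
g = 17 (g = 3 + 14 = 17)
k = 4 (k = -1 + 5 = 4)
T(o, c) = (-4 + c)*(5 + o) (T(o, c) = (5 + o)*(-4 + c) = (-4 + c)*(5 + o))
(T(I(2), 4)*k)*g = ((-20 - 4*5 + 5*4 + 4*5)*4)*17 = ((-20 - 20 + 20 + 20)*4)*17 = (0*4)*17 = 0*17 = 0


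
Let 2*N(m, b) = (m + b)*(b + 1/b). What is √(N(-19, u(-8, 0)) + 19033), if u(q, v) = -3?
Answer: √171627/3 ≈ 138.09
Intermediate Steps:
N(m, b) = (b + m)*(b + 1/b)/2 (N(m, b) = ((m + b)*(b + 1/b))/2 = ((b + m)*(b + 1/b))/2 = (b + m)*(b + 1/b)/2)
√(N(-19, u(-8, 0)) + 19033) = √((½)*(-19 - 3*(1 + (-3)² - 3*(-19)))/(-3) + 19033) = √((½)*(-⅓)*(-19 - 3*(1 + 9 + 57)) + 19033) = √((½)*(-⅓)*(-19 - 3*67) + 19033) = √((½)*(-⅓)*(-19 - 201) + 19033) = √((½)*(-⅓)*(-220) + 19033) = √(110/3 + 19033) = √(57209/3) = √171627/3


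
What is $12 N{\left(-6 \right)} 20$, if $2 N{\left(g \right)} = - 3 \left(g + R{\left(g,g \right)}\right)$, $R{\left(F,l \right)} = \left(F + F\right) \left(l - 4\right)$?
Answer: $-41040$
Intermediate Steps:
$R{\left(F,l \right)} = 2 F \left(-4 + l\right)$
$N{\left(g \right)} = - \frac{3 g}{2} - 3 g \left(-4 + g\right)$ ($N{\left(g \right)} = \frac{\left(-3\right) \left(g + 2 g \left(-4 + g\right)\right)}{2} = \frac{- 3 g - 6 g \left(-4 + g\right)}{2} = - \frac{3 g}{2} - 3 g \left(-4 + g\right)$)
$12 N{\left(-6 \right)} 20 = 12 \cdot \frac{3}{2} \left(-6\right) \left(7 - -12\right) 20 = 12 \cdot \frac{3}{2} \left(-6\right) \left(7 + 12\right) 20 = 12 \cdot \frac{3}{2} \left(-6\right) 19 \cdot 20 = 12 \left(-171\right) 20 = \left(-2052\right) 20 = -41040$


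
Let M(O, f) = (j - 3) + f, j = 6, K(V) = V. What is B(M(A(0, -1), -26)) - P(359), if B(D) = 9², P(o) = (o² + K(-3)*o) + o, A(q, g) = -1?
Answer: -128082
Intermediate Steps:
P(o) = o² - 2*o (P(o) = (o² - 3*o) + o = o² - 2*o)
M(O, f) = 3 + f (M(O, f) = (6 - 3) + f = 3 + f)
B(D) = 81
B(M(A(0, -1), -26)) - P(359) = 81 - 359*(-2 + 359) = 81 - 359*357 = 81 - 1*128163 = 81 - 128163 = -128082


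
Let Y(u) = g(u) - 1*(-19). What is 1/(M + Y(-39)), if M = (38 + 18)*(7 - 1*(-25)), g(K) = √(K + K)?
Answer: 1811/3279799 - I*√78/3279799 ≈ 0.00055217 - 2.6928e-6*I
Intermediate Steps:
g(K) = √2*√K (g(K) = √(2*K) = √2*√K)
M = 1792 (M = 56*(7 + 25) = 56*32 = 1792)
Y(u) = 19 + √2*√u (Y(u) = √2*√u - 1*(-19) = √2*√u + 19 = 19 + √2*√u)
1/(M + Y(-39)) = 1/(1792 + (19 + √2*√(-39))) = 1/(1792 + (19 + √2*(I*√39))) = 1/(1792 + (19 + I*√78)) = 1/(1811 + I*√78)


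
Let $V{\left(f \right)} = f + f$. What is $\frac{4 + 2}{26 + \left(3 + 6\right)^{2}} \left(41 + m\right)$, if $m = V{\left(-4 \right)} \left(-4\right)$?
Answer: $\frac{438}{107} \approx 4.0935$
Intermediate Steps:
$V{\left(f \right)} = 2 f$
$m = 32$ ($m = 2 \left(-4\right) \left(-4\right) = \left(-8\right) \left(-4\right) = 32$)
$\frac{4 + 2}{26 + \left(3 + 6\right)^{2}} \left(41 + m\right) = \frac{4 + 2}{26 + \left(3 + 6\right)^{2}} \left(41 + 32\right) = \frac{6}{26 + 9^{2}} \cdot 73 = \frac{6}{26 + 81} \cdot 73 = \frac{6}{107} \cdot 73 = \frac{438}{107}$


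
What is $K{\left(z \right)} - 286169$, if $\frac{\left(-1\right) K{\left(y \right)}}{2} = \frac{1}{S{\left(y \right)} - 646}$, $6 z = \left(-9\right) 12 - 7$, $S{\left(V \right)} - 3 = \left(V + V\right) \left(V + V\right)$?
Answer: $- \frac{1064262520}{3719} \approx -2.8617 \cdot 10^{5}$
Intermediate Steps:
$S{\left(V \right)} = 3 + 4 V^{2}$ ($S{\left(V \right)} = 3 + \left(V + V\right) \left(V + V\right) = 3 + 2 V 2 V = 3 + 4 V^{2}$)
$z = - \frac{115}{6}$ ($z = \frac{\left(-9\right) 12 - 7}{6} = \frac{-108 - 7}{6} = \frac{1}{6} \left(-115\right) = - \frac{115}{6} \approx -19.167$)
$K{\left(y \right)} = - \frac{2}{-643 + 4 y^{2}}$ ($K{\left(y \right)} = - \frac{2}{\left(3 + 4 y^{2}\right) - 646} = - \frac{2}{-643 + 4 y^{2}}$)
$K{\left(z \right)} - 286169 = - \frac{2}{-643 + 4 \left(- \frac{115}{6}\right)^{2}} - 286169 = - \frac{2}{-643 + 4 \cdot \frac{13225}{36}} - 286169 = - \frac{2}{-643 + \frac{13225}{9}} - 286169 = - \frac{2}{\frac{7438}{9}} - 286169 = \left(-2\right) \frac{9}{7438} - 286169 = - \frac{9}{3719} - 286169 = - \frac{1064262520}{3719}$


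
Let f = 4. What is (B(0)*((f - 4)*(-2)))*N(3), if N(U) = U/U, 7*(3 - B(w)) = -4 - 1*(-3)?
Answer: 0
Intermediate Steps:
B(w) = 22/7 (B(w) = 3 - (-4 - 1*(-3))/7 = 3 - (-4 + 3)/7 = 3 - ⅐*(-1) = 3 + ⅐ = 22/7)
N(U) = 1
(B(0)*((f - 4)*(-2)))*N(3) = (22*((4 - 4)*(-2))/7)*1 = (22*(0*(-2))/7)*1 = ((22/7)*0)*1 = 0*1 = 0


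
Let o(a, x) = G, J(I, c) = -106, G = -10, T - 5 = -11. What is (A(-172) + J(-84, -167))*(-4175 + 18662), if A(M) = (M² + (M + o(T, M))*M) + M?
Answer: 878057070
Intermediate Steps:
T = -6 (T = 5 - 11 = -6)
o(a, x) = -10
A(M) = M + M² + M*(-10 + M) (A(M) = (M² + (M - 10)*M) + M = (M² + (-10 + M)*M) + M = (M² + M*(-10 + M)) + M = M + M² + M*(-10 + M))
(A(-172) + J(-84, -167))*(-4175 + 18662) = (-172*(-9 + 2*(-172)) - 106)*(-4175 + 18662) = (-172*(-9 - 344) - 106)*14487 = (-172*(-353) - 106)*14487 = (60716 - 106)*14487 = 60610*14487 = 878057070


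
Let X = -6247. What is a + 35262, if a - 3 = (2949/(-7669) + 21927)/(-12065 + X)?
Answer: 825377087951/23405788 ≈ 35264.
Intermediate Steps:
a = 42191495/23405788 (a = 3 + (2949/(-7669) + 21927)/(-12065 - 6247) = 3 + (2949*(-1/7669) + 21927)/(-18312) = 3 + (-2949/7669 + 21927)*(-1/18312) = 3 + (168155214/7669)*(-1/18312) = 3 - 28025869/23405788 = 42191495/23405788 ≈ 1.8026)
a + 35262 = 42191495/23405788 + 35262 = 825377087951/23405788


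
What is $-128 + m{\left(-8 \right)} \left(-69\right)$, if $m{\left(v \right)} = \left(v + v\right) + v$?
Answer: $1528$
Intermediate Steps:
$m{\left(v \right)} = 3 v$ ($m{\left(v \right)} = 2 v + v = 3 v$)
$-128 + m{\left(-8 \right)} \left(-69\right) = -128 + 3 \left(-8\right) \left(-69\right) = -128 - -1656 = -128 + 1656 = 1528$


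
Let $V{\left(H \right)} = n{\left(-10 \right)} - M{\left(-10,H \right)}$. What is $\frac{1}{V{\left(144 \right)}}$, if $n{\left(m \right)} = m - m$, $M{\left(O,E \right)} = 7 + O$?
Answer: $\frac{1}{3} \approx 0.33333$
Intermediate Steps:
$n{\left(m \right)} = 0$
$V{\left(H \right)} = 3$ ($V{\left(H \right)} = 0 - \left(7 - 10\right) = 0 - -3 = 0 + 3 = 3$)
$\frac{1}{V{\left(144 \right)}} = \frac{1}{3}$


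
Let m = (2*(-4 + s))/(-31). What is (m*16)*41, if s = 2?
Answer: 2624/31 ≈ 84.645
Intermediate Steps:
m = 4/31 (m = (2*(-4 + 2))/(-31) = (2*(-2))*(-1/31) = -4*(-1/31) = 4/31 ≈ 0.12903)
(m*16)*41 = ((4/31)*16)*41 = (64/31)*41 = 2624/31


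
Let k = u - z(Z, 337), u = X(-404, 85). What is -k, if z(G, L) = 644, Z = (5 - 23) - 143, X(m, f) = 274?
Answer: 370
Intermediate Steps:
Z = -161 (Z = -18 - 143 = -161)
u = 274
k = -370 (k = 274 - 1*644 = 274 - 644 = -370)
-k = -1*(-370) = 370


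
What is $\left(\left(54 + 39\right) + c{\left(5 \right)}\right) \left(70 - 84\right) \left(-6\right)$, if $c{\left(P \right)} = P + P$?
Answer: $8652$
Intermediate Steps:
$c{\left(P \right)} = 2 P$
$\left(\left(54 + 39\right) + c{\left(5 \right)}\right) \left(70 - 84\right) \left(-6\right) = \left(\left(54 + 39\right) + 2 \cdot 5\right) \left(70 - 84\right) \left(-6\right) = \left(93 + 10\right) \left(-14\right) \left(-6\right) = 103 \left(-14\right) \left(-6\right) = \left(-1442\right) \left(-6\right) = 8652$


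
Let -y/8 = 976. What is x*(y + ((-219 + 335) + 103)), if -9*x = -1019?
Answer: -7733191/9 ≈ -8.5924e+5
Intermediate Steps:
y = -7808 (y = -8*976 = -7808)
x = 1019/9 (x = -⅑*(-1019) = 1019/9 ≈ 113.22)
x*(y + ((-219 + 335) + 103)) = 1019*(-7808 + ((-219 + 335) + 103))/9 = 1019*(-7808 + (116 + 103))/9 = 1019*(-7808 + 219)/9 = (1019/9)*(-7589) = -7733191/9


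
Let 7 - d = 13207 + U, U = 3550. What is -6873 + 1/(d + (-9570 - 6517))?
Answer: -225688702/32837 ≈ -6873.0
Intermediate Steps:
d = -16750 (d = 7 - (13207 + 3550) = 7 - 1*16757 = 7 - 16757 = -16750)
-6873 + 1/(d + (-9570 - 6517)) = -6873 + 1/(-16750 + (-9570 - 6517)) = -6873 + 1/(-16750 - 16087) = -6873 + 1/(-32837) = -6873 - 1/32837 = -225688702/32837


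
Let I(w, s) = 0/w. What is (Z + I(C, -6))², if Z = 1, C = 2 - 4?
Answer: 1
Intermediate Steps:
C = -2
I(w, s) = 0
(Z + I(C, -6))² = (1 + 0)² = 1² = 1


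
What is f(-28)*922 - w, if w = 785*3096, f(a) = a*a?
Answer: -1707512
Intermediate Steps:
f(a) = a**2
w = 2430360
f(-28)*922 - w = (-28)**2*922 - 1*2430360 = 784*922 - 2430360 = 722848 - 2430360 = -1707512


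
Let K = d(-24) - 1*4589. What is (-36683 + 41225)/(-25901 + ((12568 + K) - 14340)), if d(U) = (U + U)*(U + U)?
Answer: -757/4993 ≈ -0.15161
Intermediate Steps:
d(U) = 4*U**2 (d(U) = (2*U)*(2*U) = 4*U**2)
K = -2285 (K = 4*(-24)**2 - 1*4589 = 4*576 - 4589 = 2304 - 4589 = -2285)
(-36683 + 41225)/(-25901 + ((12568 + K) - 14340)) = (-36683 + 41225)/(-25901 + ((12568 - 2285) - 14340)) = 4542/(-25901 + (10283 - 14340)) = 4542/(-25901 - 4057) = 4542/(-29958) = 4542*(-1/29958) = -757/4993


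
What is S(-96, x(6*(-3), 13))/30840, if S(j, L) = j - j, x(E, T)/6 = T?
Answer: 0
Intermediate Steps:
x(E, T) = 6*T
S(j, L) = 0
S(-96, x(6*(-3), 13))/30840 = 0/30840 = 0*(1/30840) = 0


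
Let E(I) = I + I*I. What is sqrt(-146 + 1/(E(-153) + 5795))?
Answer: I*sqrt(123218218695)/29051 ≈ 12.083*I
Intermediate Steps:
E(I) = I + I**2
sqrt(-146 + 1/(E(-153) + 5795)) = sqrt(-146 + 1/(-153*(1 - 153) + 5795)) = sqrt(-146 + 1/(-153*(-152) + 5795)) = sqrt(-146 + 1/(23256 + 5795)) = sqrt(-146 + 1/29051) = sqrt(-4241445/29051) = I*sqrt(123218218695)/29051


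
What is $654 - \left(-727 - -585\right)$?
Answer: $796$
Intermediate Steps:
$654 - \left(-727 - -585\right) = 654 - \left(-727 + 585\right) = 654 - -142 = 654 + 142 = 796$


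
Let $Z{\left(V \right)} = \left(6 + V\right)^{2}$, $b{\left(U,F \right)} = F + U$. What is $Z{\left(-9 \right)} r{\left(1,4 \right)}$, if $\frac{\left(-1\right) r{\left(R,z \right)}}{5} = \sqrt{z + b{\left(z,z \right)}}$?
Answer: $- 90 \sqrt{3} \approx -155.88$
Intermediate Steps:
$r{\left(R,z \right)} = - 5 \sqrt{3} \sqrt{z}$ ($r{\left(R,z \right)} = - 5 \sqrt{z + \left(z + z\right)} = - 5 \sqrt{z + 2 z} = - 5 \sqrt{3 z} = - 5 \sqrt{3} \sqrt{z}$)
$Z{\left(-9 \right)} r{\left(1,4 \right)} = \left(6 - 9\right)^{2} \left(- 5 \sqrt{3} \sqrt{4}\right) = \left(-3\right)^{2} \left(\left(-5\right) \sqrt{3} \cdot 2\right) = 9 \left(- 10 \sqrt{3}\right) = - 90 \sqrt{3}$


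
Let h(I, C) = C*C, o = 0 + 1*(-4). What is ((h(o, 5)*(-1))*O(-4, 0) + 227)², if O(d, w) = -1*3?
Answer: 91204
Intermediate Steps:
o = -4 (o = 0 - 4 = -4)
h(I, C) = C²
O(d, w) = -3
((h(o, 5)*(-1))*O(-4, 0) + 227)² = ((5²*(-1))*(-3) + 227)² = ((25*(-1))*(-3) + 227)² = (-25*(-3) + 227)² = (75 + 227)² = 302² = 91204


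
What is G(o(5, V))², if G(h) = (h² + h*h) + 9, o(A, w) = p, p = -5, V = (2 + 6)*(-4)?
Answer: 3481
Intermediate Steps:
V = -32 (V = 8*(-4) = -32)
o(A, w) = -5
G(h) = 9 + 2*h² (G(h) = (h² + h²) + 9 = 2*h² + 9 = 9 + 2*h²)
G(o(5, V))² = (9 + 2*(-5)²)² = (9 + 2*25)² = (9 + 50)² = 59² = 3481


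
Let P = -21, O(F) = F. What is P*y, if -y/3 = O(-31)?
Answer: -1953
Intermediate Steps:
y = 93 (y = -3*(-31) = 93)
P*y = -21*93 = -1953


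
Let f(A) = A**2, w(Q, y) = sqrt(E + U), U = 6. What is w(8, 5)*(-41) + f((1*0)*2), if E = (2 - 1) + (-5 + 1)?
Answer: -41*sqrt(3) ≈ -71.014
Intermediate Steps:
E = -3 (E = 1 - 4 = -3)
w(Q, y) = sqrt(3) (w(Q, y) = sqrt(-3 + 6) = sqrt(3))
w(8, 5)*(-41) + f((1*0)*2) = sqrt(3)*(-41) + ((1*0)*2)**2 = -41*sqrt(3) + (0*2)**2 = -41*sqrt(3) + 0**2 = -41*sqrt(3) + 0 = -41*sqrt(3)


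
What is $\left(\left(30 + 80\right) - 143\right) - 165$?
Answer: $-198$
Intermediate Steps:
$\left(\left(30 + 80\right) - 143\right) - 165 = \left(110 - 143\right) - 165 = -33 - 165 = -198$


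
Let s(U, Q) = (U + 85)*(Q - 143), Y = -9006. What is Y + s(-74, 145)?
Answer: -8984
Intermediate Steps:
s(U, Q) = (-143 + Q)*(85 + U) (s(U, Q) = (85 + U)*(-143 + Q) = (-143 + Q)*(85 + U))
Y + s(-74, 145) = -9006 + (-12155 - 143*(-74) + 85*145 + 145*(-74)) = -9006 + (-12155 + 10582 + 12325 - 10730) = -9006 + 22 = -8984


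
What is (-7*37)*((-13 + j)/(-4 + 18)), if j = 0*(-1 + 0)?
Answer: 481/2 ≈ 240.50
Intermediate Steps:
j = 0 (j = 0*(-1) = 0)
(-7*37)*((-13 + j)/(-4 + 18)) = (-7*37)*((-13 + 0)/(-4 + 18)) = -(-3367)/14 = -259*(-13/14) = 481/2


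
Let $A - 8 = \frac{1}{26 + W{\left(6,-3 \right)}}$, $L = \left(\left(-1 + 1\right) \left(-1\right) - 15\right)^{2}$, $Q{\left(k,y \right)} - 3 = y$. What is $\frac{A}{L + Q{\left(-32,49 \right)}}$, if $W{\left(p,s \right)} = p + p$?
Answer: $\frac{305}{10526} \approx 0.028976$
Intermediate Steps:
$Q{\left(k,y \right)} = 3 + y$
$W{\left(p,s \right)} = 2 p$
$L = 225$ ($L = \left(0 \left(-1\right) - 15\right)^{2} = \left(0 - 15\right)^{2} = \left(-15\right)^{2} = 225$)
$A = \frac{305}{38}$ ($A = 8 + \frac{1}{26 + 2 \cdot 6} = 8 + \frac{1}{26 + 12} = 8 + \frac{1}{38} = \frac{305}{38} \approx 8.0263$)
$\frac{A}{L + Q{\left(-32,49 \right)}} = \frac{1}{225 + \left(3 + 49\right)} \frac{305}{38} = \frac{1}{225 + 52} \cdot \frac{305}{38} = \frac{1}{277} \cdot \frac{305}{38} = \frac{305}{10526}$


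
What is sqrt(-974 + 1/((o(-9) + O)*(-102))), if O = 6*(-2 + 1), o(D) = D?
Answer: I*sqrt(253337230)/510 ≈ 31.209*I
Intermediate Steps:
O = -6 (O = 6*(-1) = -6)
sqrt(-974 + 1/((o(-9) + O)*(-102))) = sqrt(-974 + 1/((-9 - 6)*(-102))) = sqrt(-974 + 1/(-15*(-102))) = sqrt(-974 + 1/1530) = sqrt(-1490219/1530) = I*sqrt(253337230)/510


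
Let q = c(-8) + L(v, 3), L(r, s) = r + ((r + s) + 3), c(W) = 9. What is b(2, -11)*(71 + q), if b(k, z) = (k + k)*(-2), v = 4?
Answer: -752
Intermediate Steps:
L(r, s) = 3 + s + 2*r (L(r, s) = r + (3 + r + s) = 3 + s + 2*r)
b(k, z) = -4*k (b(k, z) = (2*k)*(-2) = -4*k)
q = 23 (q = 9 + (3 + 3 + 2*4) = 9 + (3 + 3 + 8) = 9 + 14 = 23)
b(2, -11)*(71 + q) = (-4*2)*(71 + 23) = -8*94 = -752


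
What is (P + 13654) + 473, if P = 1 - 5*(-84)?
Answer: 14548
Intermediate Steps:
P = 421 (P = 1 + 420 = 421)
(P + 13654) + 473 = (421 + 13654) + 473 = 14075 + 473 = 14548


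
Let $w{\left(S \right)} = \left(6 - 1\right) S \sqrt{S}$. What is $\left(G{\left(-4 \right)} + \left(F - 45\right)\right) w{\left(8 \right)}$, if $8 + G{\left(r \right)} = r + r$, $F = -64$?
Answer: $- 10000 \sqrt{2} \approx -14142.0$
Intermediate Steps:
$G{\left(r \right)} = -8 + 2 r$ ($G{\left(r \right)} = -8 + \left(r + r\right) = -8 + 2 r$)
$w{\left(S \right)} = 5 S^{\frac{3}{2}}$ ($w{\left(S \right)} = 5 S \sqrt{S} = 5 S^{\frac{3}{2}}$)
$\left(G{\left(-4 \right)} + \left(F - 45\right)\right) w{\left(8 \right)} = \left(\left(-8 + 2 \left(-4\right)\right) - 109\right) 5 \cdot 8^{\frac{3}{2}} = \left(\left(-8 - 8\right) - 109\right) 5 \cdot 16 \sqrt{2} = \left(-16 - 109\right) 80 \sqrt{2} = - 125 \cdot 80 \sqrt{2} = - 10000 \sqrt{2}$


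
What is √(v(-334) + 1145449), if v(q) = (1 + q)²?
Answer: √1256338 ≈ 1120.9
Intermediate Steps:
√(v(-334) + 1145449) = √((1 - 334)² + 1145449) = √((-333)² + 1145449) = √(110889 + 1145449) = √1256338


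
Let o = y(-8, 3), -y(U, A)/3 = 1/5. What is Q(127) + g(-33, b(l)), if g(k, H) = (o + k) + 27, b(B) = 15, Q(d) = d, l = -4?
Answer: 602/5 ≈ 120.40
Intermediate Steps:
y(U, A) = -3/5
o = -3/5 ≈ -0.60000
g(k, H) = 132/5 + k (g(k, H) = (-3/5 + k) + 27 = 132/5 + k)
Q(127) + g(-33, b(l)) = 127 + (132/5 - 33) = 127 - 33/5 = 602/5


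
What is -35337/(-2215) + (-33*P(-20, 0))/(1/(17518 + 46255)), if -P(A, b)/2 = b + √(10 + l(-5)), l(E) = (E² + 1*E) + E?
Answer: 46614909687/2215 ≈ 2.1045e+7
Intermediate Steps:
l(E) = E² + 2*E (l(E) = (E² + E) + E = (E + E²) + E = E² + 2*E)
P(A, b) = -10 - 2*b (P(A, b) = -2*(b + √(10 - 5*(2 - 5))) = -2*(b + √(10 - 5*(-3))) = -2*(b + √(10 + 15)) = -2*(b + √25) = -2*(b + 5) = -2*(5 + b) = -10 - 2*b)
-35337/(-2215) + (-33*P(-20, 0))/(1/(17518 + 46255)) = -35337/(-2215) + (-33*(-10 - 2*0))/(1/(17518 + 46255)) = -35337*(-1/2215) + (-33*(-10 + 0))/(1/63773) = 35337/2215 + (-33*(-10))/(1/63773) = 35337/2215 + 330*63773 = 35337/2215 + 21045090 = 46614909687/2215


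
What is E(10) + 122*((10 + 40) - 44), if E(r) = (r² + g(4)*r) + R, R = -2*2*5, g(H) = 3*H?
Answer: 932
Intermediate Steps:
R = -20 (R = -4*5 = -20)
E(r) = -20 + r² + 12*r (E(r) = (r² + (3*4)*r) - 20 = (r² + 12*r) - 20 = -20 + r² + 12*r)
E(10) + 122*((10 + 40) - 44) = (-20 + 10² + 12*10) + 122*((10 + 40) - 44) = (-20 + 100 + 120) + 122*(50 - 44) = 200 + 122*6 = 200 + 732 = 932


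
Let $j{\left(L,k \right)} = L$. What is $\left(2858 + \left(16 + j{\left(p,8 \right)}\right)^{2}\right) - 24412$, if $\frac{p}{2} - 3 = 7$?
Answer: $-20258$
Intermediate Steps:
$p = 20$ ($p = 6 + 2 \cdot 7 = 6 + 14 = 20$)
$\left(2858 + \left(16 + j{\left(p,8 \right)}\right)^{2}\right) - 24412 = \left(2858 + \left(16 + 20\right)^{2}\right) - 24412 = \left(2858 + 36^{2}\right) - 24412 = \left(2858 + 1296\right) - 24412 = 4154 - 24412 = -20258$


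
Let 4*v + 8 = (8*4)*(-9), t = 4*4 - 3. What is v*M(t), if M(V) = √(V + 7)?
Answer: -148*√5 ≈ -330.94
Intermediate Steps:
t = 13 (t = 16 - 3 = 13)
v = -74 (v = -2 + ((8*4)*(-9))/4 = -2 + (32*(-9))/4 = -2 + (¼)*(-288) = -2 - 72 = -74)
M(V) = √(7 + V)
v*M(t) = -74*√(7 + 13) = -148*√5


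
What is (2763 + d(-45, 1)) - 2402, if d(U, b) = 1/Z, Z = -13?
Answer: 4692/13 ≈ 360.92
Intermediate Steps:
d(U, b) = -1/13 (d(U, b) = 1/(-13) = -1/13)
(2763 + d(-45, 1)) - 2402 = (2763 - 1/13) - 2402 = 35918/13 - 2402 = 4692/13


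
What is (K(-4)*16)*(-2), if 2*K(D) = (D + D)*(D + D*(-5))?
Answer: 2048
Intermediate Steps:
K(D) = -4*D² (K(D) = ((D + D)*(D + D*(-5)))/2 = ((2*D)*(D - 5*D))/2 = ((2*D)*(-4*D))/2 = (-8*D²)/2 = -4*D²)
(K(-4)*16)*(-2) = (-4*(-4)²*16)*(-2) = (-4*16*16)*(-2) = -64*16*(-2) = -1024*(-2) = 2048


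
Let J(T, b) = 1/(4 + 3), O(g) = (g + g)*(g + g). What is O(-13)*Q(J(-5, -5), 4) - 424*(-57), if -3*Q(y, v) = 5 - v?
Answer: 71828/3 ≈ 23943.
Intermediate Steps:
O(g) = 4*g² (O(g) = (2*g)*(2*g) = 4*g²)
J(T, b) = ⅐ (J(T, b) = 1/7 = ⅐)
Q(y, v) = -5/3 + v/3 (Q(y, v) = -(5 - v)/3 = -5/3 + v/3)
O(-13)*Q(J(-5, -5), 4) - 424*(-57) = (4*(-13)²)*(-5/3 + (⅓)*4) - 424*(-57) = (4*169)*(-5/3 + 4/3) + 24168 = 676*(-⅓) + 24168 = -676/3 + 24168 = 71828/3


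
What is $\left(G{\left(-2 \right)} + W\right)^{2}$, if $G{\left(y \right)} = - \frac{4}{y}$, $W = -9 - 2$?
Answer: $81$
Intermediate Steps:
$W = -11$
$\left(G{\left(-2 \right)} + W\right)^{2} = \left(- \frac{4}{-2} - 11\right)^{2} = \left(\left(-4\right) \left(- \frac{1}{2}\right) - 11\right)^{2} = \left(2 - 11\right)^{2} = \left(-9\right)^{2} = 81$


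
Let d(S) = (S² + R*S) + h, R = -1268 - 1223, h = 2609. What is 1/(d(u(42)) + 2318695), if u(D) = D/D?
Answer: 1/2318814 ≈ 4.3126e-7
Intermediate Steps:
u(D) = 1
R = -2491
d(S) = 2609 + S² - 2491*S (d(S) = (S² - 2491*S) + 2609 = 2609 + S² - 2491*S)
1/(d(u(42)) + 2318695) = 1/((2609 + 1² - 2491*1) + 2318695) = 1/((2609 + 1 - 2491) + 2318695) = 1/(119 + 2318695) = 1/2318814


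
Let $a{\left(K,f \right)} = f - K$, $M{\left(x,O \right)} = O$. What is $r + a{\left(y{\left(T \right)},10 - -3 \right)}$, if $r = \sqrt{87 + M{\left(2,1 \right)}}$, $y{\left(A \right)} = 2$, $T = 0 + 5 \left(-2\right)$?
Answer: $11 + 2 \sqrt{22} \approx 20.381$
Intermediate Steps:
$T = -10$ ($T = 0 - 10 = -10$)
$r = 2 \sqrt{22}$ ($r = \sqrt{87 + 1} = \sqrt{88} = 2 \sqrt{22} \approx 9.3808$)
$r + a{\left(y{\left(T \right)},10 - -3 \right)} = 2 \sqrt{22} + \left(\left(10 - -3\right) - 2\right) = 2 \sqrt{22} + \left(\left(10 + 3\right) - 2\right) = 2 \sqrt{22} + \left(13 - 2\right) = 2 \sqrt{22} + 11 = 11 + 2 \sqrt{22}$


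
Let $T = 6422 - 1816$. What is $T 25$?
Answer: $115150$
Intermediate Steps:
$T = 4606$
$T 25 = 4606 \cdot 25 = 115150$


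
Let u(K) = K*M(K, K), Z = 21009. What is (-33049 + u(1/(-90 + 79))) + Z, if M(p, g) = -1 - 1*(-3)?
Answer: -132442/11 ≈ -12040.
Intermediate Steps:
M(p, g) = 2 (M(p, g) = -1 + 3 = 2)
u(K) = 2*K (u(K) = K*2 = 2*K)
(-33049 + u(1/(-90 + 79))) + Z = (-33049 + 2/(-90 + 79)) + 21009 = (-33049 + 2/(-11)) + 21009 = (-33049 + 2*(-1/11)) + 21009 = (-33049 - 2/11) + 21009 = -363541/11 + 21009 = -132442/11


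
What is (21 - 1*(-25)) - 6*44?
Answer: -218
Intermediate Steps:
(21 - 1*(-25)) - 6*44 = (21 + 25) - 264 = 46 - 264 = -218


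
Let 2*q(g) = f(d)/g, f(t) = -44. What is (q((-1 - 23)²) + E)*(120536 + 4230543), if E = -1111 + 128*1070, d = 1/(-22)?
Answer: 170233794686579/288 ≈ 5.9109e+11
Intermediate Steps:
d = -1/22 ≈ -0.045455
E = 135849 (E = -1111 + 136960 = 135849)
q(g) = -22/g (q(g) = (-44/g)/2 = -22/g)
(q((-1 - 23)²) + E)*(120536 + 4230543) = (-22/(-1 - 23)² + 135849)*(120536 + 4230543) = (-22/((-24)²) + 135849)*4351079 = (-22/576 + 135849)*4351079 = (-22*1/576 + 135849)*4351079 = (-11/288 + 135849)*4351079 = (39124501/288)*4351079 = 170233794686579/288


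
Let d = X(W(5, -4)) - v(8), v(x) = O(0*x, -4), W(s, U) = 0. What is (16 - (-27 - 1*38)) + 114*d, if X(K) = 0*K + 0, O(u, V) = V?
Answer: 537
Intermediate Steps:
v(x) = -4
X(K) = 0 (X(K) = 0 + 0 = 0)
d = 4 (d = 0 - 1*(-4) = 0 + 4 = 4)
(16 - (-27 - 1*38)) + 114*d = (16 - (-27 - 1*38)) + 114*4 = (16 - (-27 - 38)) + 456 = (16 - 1*(-65)) + 456 = (16 + 65) + 456 = 81 + 456 = 537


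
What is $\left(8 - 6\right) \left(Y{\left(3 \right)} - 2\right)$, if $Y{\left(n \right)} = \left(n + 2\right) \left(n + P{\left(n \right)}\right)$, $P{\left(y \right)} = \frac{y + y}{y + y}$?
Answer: $36$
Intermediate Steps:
$P{\left(y \right)} = 1$ ($P{\left(y \right)} = \frac{2 y}{2 y} = 2 y \frac{1}{2 y} = 1$)
$Y{\left(n \right)} = \left(1 + n\right) \left(2 + n\right)$ ($Y{\left(n \right)} = \left(n + 2\right) \left(n + 1\right) = \left(2 + n\right) \left(1 + n\right) = \left(1 + n\right) \left(2 + n\right)$)
$\left(8 - 6\right) \left(Y{\left(3 \right)} - 2\right) = \left(8 - 6\right) \left(\left(2 + 3^{2} + 3 \cdot 3\right) - 2\right) = 2 \left(\left(2 + 9 + 9\right) - 2\right) = 2 \left(20 - 2\right) = 2 \cdot 18 = 36$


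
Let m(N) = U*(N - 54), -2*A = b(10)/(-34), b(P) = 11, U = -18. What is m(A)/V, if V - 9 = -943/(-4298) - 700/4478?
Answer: 17615307871/164741475 ≈ 106.93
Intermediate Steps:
V = 87216075/9623222 (V = 9 + (-943/(-4298) - 700/4478) = 9 + (-943*(-1/4298) - 700*1/4478) = 9 + (943/4298 - 350/2239) = 9 + 607077/9623222 = 87216075/9623222 ≈ 9.0631)
A = 11/68 (A = -11/(2*(-34)) = -11*(-1)/(2*34) = -½*(-11/34) = 11/68 ≈ 0.16176)
m(N) = 972 - 18*N (m(N) = -18*(N - 54) = -18*(-54 + N) = 972 - 18*N)
m(A)/V = (972 - 18*11/68)/(87216075/9623222) = (972 - 99/34)*(9623222/87216075) = (32949/34)*(9623222/87216075) = 17615307871/164741475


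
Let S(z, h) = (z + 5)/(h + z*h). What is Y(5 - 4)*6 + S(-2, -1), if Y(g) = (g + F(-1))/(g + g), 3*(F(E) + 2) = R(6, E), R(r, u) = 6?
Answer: 6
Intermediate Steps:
F(E) = 0 (F(E) = -2 + (1/3)*6 = -2 + 2 = 0)
S(z, h) = (5 + z)/(h + h*z)
Y(g) = 1/2 (Y(g) = (g + 0)/(g + g) = g/((2*g)) = g*(1/(2*g)) = 1/2)
Y(5 - 4)*6 + S(-2, -1) = (1/2)*6 + (5 - 2)/((-1)*(1 - 2)) = 3 - 1*3/(-1) = 3 - 1*(-1)*3 = 3 + 3 = 6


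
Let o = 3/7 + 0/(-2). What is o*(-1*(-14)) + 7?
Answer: 13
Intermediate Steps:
o = 3/7 (o = 3*(⅐) + 0*(-½) = 3/7 + 0 = 3/7 ≈ 0.42857)
o*(-1*(-14)) + 7 = 3*(-1*(-14))/7 + 7 = (3/7)*14 + 7 = 6 + 7 = 13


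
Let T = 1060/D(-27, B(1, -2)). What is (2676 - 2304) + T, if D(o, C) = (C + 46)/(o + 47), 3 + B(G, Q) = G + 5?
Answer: 39428/49 ≈ 804.65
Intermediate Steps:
B(G, Q) = 2 + G (B(G, Q) = -3 + (G + 5) = -3 + (5 + G) = 2 + G)
D(o, C) = (46 + C)/(47 + o)
T = 21200/49 (T = 1060/(((46 + (2 + 1))/(47 - 27))) = 1060/(((46 + 3)/20)) = 1060/(((1/20)*49)) = 1060/(49/20) = 1060*(20/49) = 21200/49 ≈ 432.65)
(2676 - 2304) + T = (2676 - 2304) + 21200/49 = 372 + 21200/49 = 39428/49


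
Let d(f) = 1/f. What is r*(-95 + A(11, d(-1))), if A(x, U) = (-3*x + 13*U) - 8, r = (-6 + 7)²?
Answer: -149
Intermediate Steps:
r = 1 (r = 1² = 1)
A(x, U) = -8 - 3*x + 13*U
r*(-95 + A(11, d(-1))) = 1*(-95 + (-8 - 3*11 + 13/(-1))) = 1*(-95 + (-8 - 33 + 13*(-1))) = 1*(-95 + (-8 - 33 - 13)) = 1*(-95 - 54) = 1*(-149) = -149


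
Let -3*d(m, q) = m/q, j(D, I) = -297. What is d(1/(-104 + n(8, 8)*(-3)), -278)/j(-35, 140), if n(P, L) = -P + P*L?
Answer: 1/67373856 ≈ 1.4843e-8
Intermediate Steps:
n(P, L) = -P + L*P
d(m, q) = -m/(3*q)
d(1/(-104 + n(8, 8)*(-3)), -278)/j(-35, 140) = -⅓/((-104 + (8*(-1 + 8))*(-3))*(-278))/(-297) = -⅓*(-1/278)/(-104 + (8*7)*(-3))*(-1/297) = -⅓*(-1/278)/(-104 + 56*(-3))*(-1/297) = -⅓*(-1/278)/(-104 - 168)*(-1/297) = -⅓*(-1/278)/(-272)*(-1/297) = -⅓*(-1/272)*(-1/278)*(-1/297) = -1/226848*(-1/297) = 1/67373856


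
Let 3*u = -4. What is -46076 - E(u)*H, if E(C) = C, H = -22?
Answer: -138316/3 ≈ -46105.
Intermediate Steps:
u = -4/3 (u = (⅓)*(-4) = -4/3 ≈ -1.3333)
-46076 - E(u)*H = -46076 - (-4)*(-22)/3 = -46076 - 1*88/3 = -46076 - 88/3 = -138316/3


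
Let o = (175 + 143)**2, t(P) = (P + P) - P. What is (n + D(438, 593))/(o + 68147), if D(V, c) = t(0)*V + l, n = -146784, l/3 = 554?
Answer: -7638/8909 ≈ -0.85734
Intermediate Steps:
l = 1662 (l = 3*554 = 1662)
t(P) = P (t(P) = 2*P - P = P)
D(V, c) = 1662 (D(V, c) = 0*V + 1662 = 0 + 1662 = 1662)
o = 101124 (o = 318**2 = 101124)
(n + D(438, 593))/(o + 68147) = (-146784 + 1662)/(101124 + 68147) = -145122/169271 = -145122*1/169271 = -7638/8909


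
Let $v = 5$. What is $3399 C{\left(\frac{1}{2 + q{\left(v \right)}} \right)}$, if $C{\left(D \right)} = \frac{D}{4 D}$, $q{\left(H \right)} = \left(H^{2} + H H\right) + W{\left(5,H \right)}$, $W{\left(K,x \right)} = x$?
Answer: $\frac{3399}{4} \approx 849.75$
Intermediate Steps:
$q{\left(H \right)} = H + 2 H^{2}$ ($q{\left(H \right)} = \left(H^{2} + H H\right) + H = \left(H^{2} + H^{2}\right) + H = 2 H^{2} + H = H + 2 H^{2}$)
$C{\left(D \right)} = \frac{1}{4}$ ($C{\left(D \right)} = D \frac{1}{4 D} = \frac{1}{4}$)
$3399 C{\left(\frac{1}{2 + q{\left(v \right)}} \right)} = 3399 \cdot \frac{1}{4} = \frac{3399}{4}$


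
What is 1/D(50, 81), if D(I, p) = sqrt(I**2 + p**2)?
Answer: sqrt(9061)/9061 ≈ 0.010505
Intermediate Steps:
1/D(50, 81) = 1/(sqrt(50**2 + 81**2)) = 1/(sqrt(2500 + 6561)) = 1/(sqrt(9061)) = sqrt(9061)/9061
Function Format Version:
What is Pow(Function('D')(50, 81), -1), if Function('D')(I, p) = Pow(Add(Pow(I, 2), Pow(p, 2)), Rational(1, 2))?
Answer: Mul(Rational(1, 9061), Pow(9061, Rational(1, 2))) ≈ 0.010505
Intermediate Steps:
Pow(Function('D')(50, 81), -1) = Pow(Pow(Add(Pow(50, 2), Pow(81, 2)), Rational(1, 2)), -1) = Pow(Pow(Add(2500, 6561), Rational(1, 2)), -1) = Pow(Pow(9061, Rational(1, 2)), -1) = Mul(Rational(1, 9061), Pow(9061, Rational(1, 2)))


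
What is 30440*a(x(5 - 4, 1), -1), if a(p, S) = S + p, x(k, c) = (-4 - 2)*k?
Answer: -213080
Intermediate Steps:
x(k, c) = -6*k
30440*a(x(5 - 4, 1), -1) = 30440*(-1 - 6*(5 - 4)) = 30440*(-1 - 6*1) = 30440*(-1 - 6) = 30440*(-7) = -213080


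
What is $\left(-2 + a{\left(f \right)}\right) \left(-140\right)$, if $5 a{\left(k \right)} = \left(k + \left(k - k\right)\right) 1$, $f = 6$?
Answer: $112$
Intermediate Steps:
$a{\left(k \right)} = \frac{k}{5}$ ($a{\left(k \right)} = \frac{\left(k + \left(k - k\right)\right) 1}{5} = \frac{\left(k + 0\right) 1}{5} = \frac{k 1}{5} = \frac{k}{5}$)
$\left(-2 + a{\left(f \right)}\right) \left(-140\right) = \left(-2 + \frac{1}{5} \cdot 6\right) \left(-140\right) = \left(-2 + \frac{6}{5}\right) \left(-140\right) = \left(- \frac{4}{5}\right) \left(-140\right) = 112$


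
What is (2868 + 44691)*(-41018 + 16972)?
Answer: -1143603714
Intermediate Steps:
(2868 + 44691)*(-41018 + 16972) = 47559*(-24046) = -1143603714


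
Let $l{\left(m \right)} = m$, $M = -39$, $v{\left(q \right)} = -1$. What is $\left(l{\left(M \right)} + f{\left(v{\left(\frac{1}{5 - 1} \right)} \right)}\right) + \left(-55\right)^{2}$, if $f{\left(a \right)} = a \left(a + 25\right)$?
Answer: $2962$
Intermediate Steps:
$f{\left(a \right)} = a \left(25 + a\right)$
$\left(l{\left(M \right)} + f{\left(v{\left(\frac{1}{5 - 1} \right)} \right)}\right) + \left(-55\right)^{2} = \left(-39 - \left(25 - 1\right)\right) + \left(-55\right)^{2} = \left(-39 - 24\right) + 3025 = -63 + 3025 = 2962$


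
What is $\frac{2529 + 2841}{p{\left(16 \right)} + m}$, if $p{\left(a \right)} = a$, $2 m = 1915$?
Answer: $\frac{3580}{649} \approx 5.5162$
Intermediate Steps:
$m = \frac{1915}{2}$ ($m = \frac{1}{2} \cdot 1915 = \frac{1915}{2} \approx 957.5$)
$\frac{2529 + 2841}{p{\left(16 \right)} + m} = \frac{2529 + 2841}{16 + \frac{1915}{2}} = \frac{5370}{\frac{1947}{2}} = 5370 \cdot \frac{2}{1947} = \frac{3580}{649}$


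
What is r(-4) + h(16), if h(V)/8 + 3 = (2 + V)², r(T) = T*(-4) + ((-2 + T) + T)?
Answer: 2574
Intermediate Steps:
r(T) = -2 - 2*T (r(T) = -4*T + (-2 + 2*T) = -2 - 2*T)
h(V) = -24 + 8*(2 + V)²
r(-4) + h(16) = (-2 - 2*(-4)) + (-24 + 8*(2 + 16)²) = (-2 + 8) + (-24 + 8*18²) = 6 + (-24 + 8*324) = 6 + (-24 + 2592) = 6 + 2568 = 2574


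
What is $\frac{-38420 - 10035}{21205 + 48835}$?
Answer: $- \frac{9691}{14008} \approx -0.69182$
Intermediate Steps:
$\frac{-38420 - 10035}{21205 + 48835} = - \frac{48455}{70040} = \left(-48455\right) \frac{1}{70040} = - \frac{9691}{14008}$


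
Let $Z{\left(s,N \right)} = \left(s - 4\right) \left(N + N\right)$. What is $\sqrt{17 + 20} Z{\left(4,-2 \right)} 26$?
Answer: $0$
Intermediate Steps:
$Z{\left(s,N \right)} = 2 N \left(-4 + s\right)$ ($Z{\left(s,N \right)} = \left(-4 + s\right) 2 N = 2 N \left(-4 + s\right)$)
$\sqrt{17 + 20} Z{\left(4,-2 \right)} 26 = \sqrt{17 + 20} \cdot 2 \left(-2\right) \left(-4 + 4\right) 26 = \sqrt{37} \cdot 2 \left(-2\right) 0 \cdot 26 = \sqrt{37} \cdot 0 \cdot 26 = 0 \cdot 26 = 0$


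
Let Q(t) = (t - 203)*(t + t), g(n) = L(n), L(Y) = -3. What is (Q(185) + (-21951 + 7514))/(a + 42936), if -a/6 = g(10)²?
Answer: -21097/42882 ≈ -0.49198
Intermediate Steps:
g(n) = -3
Q(t) = 2*t*(-203 + t) (Q(t) = (-203 + t)*(2*t) = 2*t*(-203 + t))
a = -54 (a = -6*(-3)² = -6*9 = -54)
(Q(185) + (-21951 + 7514))/(a + 42936) = (2*185*(-203 + 185) + (-21951 + 7514))/(-54 + 42936) = (2*185*(-18) - 14437)/42882 = (-6660 - 14437)*(1/42882) = -21097*1/42882 = -21097/42882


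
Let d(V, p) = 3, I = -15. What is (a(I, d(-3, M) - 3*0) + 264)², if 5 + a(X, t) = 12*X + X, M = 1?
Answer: 4096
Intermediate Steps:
a(X, t) = -5 + 13*X (a(X, t) = -5 + (12*X + X) = -5 + 13*X)
(a(I, d(-3, M) - 3*0) + 264)² = ((-5 + 13*(-15)) + 264)² = ((-5 - 195) + 264)² = (-200 + 264)² = 64² = 4096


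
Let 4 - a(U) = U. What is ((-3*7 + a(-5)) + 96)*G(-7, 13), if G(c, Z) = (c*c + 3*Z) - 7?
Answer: 6804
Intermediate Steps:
G(c, Z) = -7 + c**2 + 3*Z (G(c, Z) = (c**2 + 3*Z) - 7 = -7 + c**2 + 3*Z)
a(U) = 4 - U
((-3*7 + a(-5)) + 96)*G(-7, 13) = ((-3*7 + (4 - 1*(-5))) + 96)*(-7 + (-7)**2 + 3*13) = ((-21 + (4 + 5)) + 96)*(-7 + 49 + 39) = ((-21 + 9) + 96)*81 = (-12 + 96)*81 = 84*81 = 6804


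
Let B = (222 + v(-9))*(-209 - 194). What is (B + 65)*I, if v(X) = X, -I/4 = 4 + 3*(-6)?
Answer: -4803344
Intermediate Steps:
I = 56 (I = -4*(4 + 3*(-6)) = -4*(4 - 18) = -4*(-14) = 56)
B = -85839 (B = (222 - 9)*(-209 - 194) = 213*(-403) = -85839)
(B + 65)*I = (-85839 + 65)*56 = -85774*56 = -4803344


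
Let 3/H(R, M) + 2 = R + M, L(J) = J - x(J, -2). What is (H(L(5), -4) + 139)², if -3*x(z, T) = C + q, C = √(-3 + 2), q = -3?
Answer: 25897840/1369 - 91602*I/1369 ≈ 18917.0 - 66.912*I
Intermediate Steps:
C = I (C = √(-1) = I ≈ 1.0*I)
x(z, T) = 1 - I/3 (x(z, T) = -(I - 3)/3 = -(-3 + I)/3 = 1 - I/3)
L(J) = -1 + J + I/3 (L(J) = J - (1 - I/3) = J + (-1 + I/3) = -1 + J + I/3)
H(R, M) = 3/(-2 + M + R) (H(R, M) = 3/(-2 + (R + M)) = 3/(-2 + (M + R)) = 3/(-2 + M + R))
(H(L(5), -4) + 139)² = (3/(-2 - 4 + (-1 + 5 + I/3)) + 139)² = (3/(-2 - 4 + (4 + I/3)) + 139)² = (3/(-2 + I/3) + 139)² = (3*(9*(-2 - I/3)/37) + 139)² = (27*(-2 - I/3)/37 + 139)² = (139 + 27*(-2 - I/3)/37)²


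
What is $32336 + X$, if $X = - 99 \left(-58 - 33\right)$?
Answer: $41345$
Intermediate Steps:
$X = 9009$ ($X = \left(-99\right) \left(-91\right) = 9009$)
$32336 + X = 32336 + 9009 = 41345$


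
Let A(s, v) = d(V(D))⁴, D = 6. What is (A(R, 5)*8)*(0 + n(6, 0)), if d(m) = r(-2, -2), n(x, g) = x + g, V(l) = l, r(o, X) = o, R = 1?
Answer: 768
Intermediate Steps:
n(x, g) = g + x
d(m) = -2
A(s, v) = 16 (A(s, v) = (-2)⁴ = 16)
(A(R, 5)*8)*(0 + n(6, 0)) = (16*8)*(0 + (0 + 6)) = 128*(0 + 6) = 128*6 = 768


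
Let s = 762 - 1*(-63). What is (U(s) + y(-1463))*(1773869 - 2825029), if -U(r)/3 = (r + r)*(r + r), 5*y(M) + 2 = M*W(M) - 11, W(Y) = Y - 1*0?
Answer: 8135377977408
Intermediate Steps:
W(Y) = Y (W(Y) = Y + 0 = Y)
y(M) = -13/5 + M²/5 (y(M) = -⅖ + (M*M - 11)/5 = -⅖ + (M² - 11)/5 = -⅖ + (-11 + M²)/5 = -⅖ + (-11/5 + M²/5) = -13/5 + M²/5)
s = 825 (s = 762 + 63 = 825)
U(r) = -12*r² (U(r) = -3*(r + r)*(r + r) = -3*2*r*2*r = -12*r²)
(U(s) + y(-1463))*(1773869 - 2825029) = (-12*825² + (-13/5 + (⅕)*(-1463)²))*(1773869 - 2825029) = (-12*680625 + (-13/5 + (⅕)*2140369))*(-1051160) = (-8167500 + (-13/5 + 2140369/5))*(-1051160) = (-8167500 + 2140356/5)*(-1051160) = -38697144/5*(-1051160) = 8135377977408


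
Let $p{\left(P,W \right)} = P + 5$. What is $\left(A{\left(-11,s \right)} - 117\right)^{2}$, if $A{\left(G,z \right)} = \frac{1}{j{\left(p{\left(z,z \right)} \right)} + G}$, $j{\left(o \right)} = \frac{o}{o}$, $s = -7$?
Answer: $\frac{1371241}{100} \approx 13712.0$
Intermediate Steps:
$p{\left(P,W \right)} = 5 + P$
$j{\left(o \right)} = 1$
$A{\left(G,z \right)} = \frac{1}{1 + G}$
$\left(A{\left(-11,s \right)} - 117\right)^{2} = \left(\frac{1}{1 - 11} - 117\right)^{2} = \left(\frac{1}{-10} - 117\right)^{2} = \left(- \frac{1}{10} - 117\right)^{2} = \left(- \frac{1171}{10}\right)^{2} = \frac{1371241}{100}$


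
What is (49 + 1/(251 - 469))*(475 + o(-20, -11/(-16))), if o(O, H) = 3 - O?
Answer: 2659569/109 ≈ 24400.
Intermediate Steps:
(49 + 1/(251 - 469))*(475 + o(-20, -11/(-16))) = (49 + 1/(251 - 469))*(475 + (3 - 1*(-20))) = (49 + 1/(-218))*(475 + (3 + 20)) = (49 - 1/218)*(475 + 23) = (10681/218)*498 = 2659569/109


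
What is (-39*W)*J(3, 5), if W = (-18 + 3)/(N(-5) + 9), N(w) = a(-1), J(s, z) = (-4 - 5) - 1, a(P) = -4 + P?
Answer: -2925/2 ≈ -1462.5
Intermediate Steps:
J(s, z) = -10 (J(s, z) = -9 - 1 = -10)
N(w) = -5 (N(w) = -4 - 1 = -5)
W = -15/4 (W = (-18 + 3)/(-5 + 9) = -15/4 ≈ -3.7500)
(-39*W)*J(3, 5) = -39*(-15/4)*(-10) = (585/4)*(-10) = -2925/2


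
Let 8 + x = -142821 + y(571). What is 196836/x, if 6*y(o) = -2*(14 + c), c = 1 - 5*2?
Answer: -147627/107123 ≈ -1.3781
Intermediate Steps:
c = -9 (c = 1 - 10 = -9)
y(o) = -5/3 (y(o) = (-2*(14 - 9))/6 = (-2*5)/6 = (⅙)*(-10) = -5/3)
x = -428492/3 (x = -8 + (-142821 - 5/3) = -8 - 428468/3 = -428492/3 ≈ -1.4283e+5)
196836/x = 196836/(-428492/3) = 196836*(-3/428492) = -147627/107123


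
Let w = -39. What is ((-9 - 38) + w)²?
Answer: 7396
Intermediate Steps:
((-9 - 38) + w)² = ((-9 - 38) - 39)² = (-47 - 39)² = (-86)² = 7396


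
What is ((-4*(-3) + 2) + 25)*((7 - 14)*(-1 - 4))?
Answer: 1365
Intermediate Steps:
((-4*(-3) + 2) + 25)*((7 - 14)*(-1 - 4)) = ((12 + 2) + 25)*(-7*(-5)) = (14 + 25)*35 = 39*35 = 1365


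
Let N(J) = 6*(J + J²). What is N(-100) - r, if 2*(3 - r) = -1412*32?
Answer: 36805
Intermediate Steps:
N(J) = 6*J + 6*J²
r = 22595 (r = 3 - (-706)*32 = 3 - ½*(-45184) = 3 + 22592 = 22595)
N(-100) - r = 6*(-100)*(1 - 100) - 1*22595 = 6*(-100)*(-99) - 22595 = 59400 - 22595 = 36805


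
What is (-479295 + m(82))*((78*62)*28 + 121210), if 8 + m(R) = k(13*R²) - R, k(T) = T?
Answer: -100587327314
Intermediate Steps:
m(R) = -8 - R + 13*R² (m(R) = -8 + (13*R² - R) = -8 + (-R + 13*R²) = -8 - R + 13*R²)
(-479295 + m(82))*((78*62)*28 + 121210) = (-479295 + (-8 - 1*82 + 13*82²))*((78*62)*28 + 121210) = (-479295 + (-8 - 82 + 13*6724))*(4836*28 + 121210) = (-479295 + (-8 - 82 + 87412))*(135408 + 121210) = (-479295 + 87322)*256618 = -391973*256618 = -100587327314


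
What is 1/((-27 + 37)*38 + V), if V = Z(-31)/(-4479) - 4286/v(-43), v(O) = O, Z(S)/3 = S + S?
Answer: 64199/30797284 ≈ 0.0020846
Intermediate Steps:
Z(S) = 6*S (Z(S) = 3*(S + S) = 3*(2*S) = 6*S)
V = 6401664/64199 (V = (6*(-31))/(-4479) - 4286/(-43) = -186*(-1/4479) - 4286*(-1/43) = 62/1493 + 4286/43 = 6401664/64199 ≈ 99.716)
1/((-27 + 37)*38 + V) = 1/((-27 + 37)*38 + 6401664/64199) = 1/(10*38 + 6401664/64199) = 1/(380 + 6401664/64199) = 1/(30797284/64199) = 64199/30797284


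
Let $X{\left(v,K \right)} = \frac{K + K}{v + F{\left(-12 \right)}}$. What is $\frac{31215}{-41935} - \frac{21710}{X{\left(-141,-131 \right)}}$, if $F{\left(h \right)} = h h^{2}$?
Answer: $- \frac{170156231898}{1098697} \approx -1.5487 \cdot 10^{5}$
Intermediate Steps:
$F{\left(h \right)} = h^{3}$
$X{\left(v,K \right)} = \frac{2 K}{-1728 + v}$ ($X{\left(v,K \right)} = \frac{K + K}{v + \left(-12\right)^{3}} = \frac{2 K}{v - 1728} = \frac{2 K}{-1728 + v}$)
$\frac{31215}{-41935} - \frac{21710}{X{\left(-141,-131 \right)}} = \frac{31215}{-41935} - \frac{21710}{2 \left(-131\right) \frac{1}{-1728 - 141}} = 31215 \left(- \frac{1}{41935}\right) - \frac{21710}{2 \left(-131\right) \frac{1}{-1869}} = - \frac{6243}{8387} - \frac{21710}{2 \left(-131\right) \left(- \frac{1}{1869}\right)} = - \frac{6243}{8387} - \frac{21710}{\frac{262}{1869}} = - \frac{6243}{8387} - \frac{20287995}{131} = - \frac{170156231898}{1098697}$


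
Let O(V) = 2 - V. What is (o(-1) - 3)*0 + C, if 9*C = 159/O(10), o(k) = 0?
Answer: -53/24 ≈ -2.2083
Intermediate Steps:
C = -53/24 (C = (159/(2 - 1*10))/9 = (159/(2 - 10))/9 = (159/(-8))/9 = (159*(-⅛))/9 = (⅑)*(-159/8) = -53/24 ≈ -2.2083)
(o(-1) - 3)*0 + C = (0 - 3)*0 - 53/24 = -3*0 - 53/24 = 0 - 53/24 = -53/24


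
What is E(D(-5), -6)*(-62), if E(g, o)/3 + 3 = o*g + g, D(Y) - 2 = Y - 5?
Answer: -6882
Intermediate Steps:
D(Y) = -3 + Y (D(Y) = 2 + (Y - 5) = 2 + (-5 + Y) = -3 + Y)
E(g, o) = -9 + 3*g + 3*g*o (E(g, o) = -9 + 3*(o*g + g) = -9 + 3*(g*o + g) = -9 + 3*(g + g*o) = -9 + (3*g + 3*g*o) = -9 + 3*g + 3*g*o)
E(D(-5), -6)*(-62) = (-9 + 3*(-3 - 5) + 3*(-3 - 5)*(-6))*(-62) = (-9 + 3*(-8) + 3*(-8)*(-6))*(-62) = (-9 - 24 + 144)*(-62) = 111*(-62) = -6882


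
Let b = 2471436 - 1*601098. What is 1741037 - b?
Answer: -129301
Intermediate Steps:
b = 1870338 (b = 2471436 - 601098 = 1870338)
1741037 - b = 1741037 - 1*1870338 = 1741037 - 1870338 = -129301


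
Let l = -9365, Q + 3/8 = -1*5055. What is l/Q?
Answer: 74920/40443 ≈ 1.8525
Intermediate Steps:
Q = -40443/8 (Q = -3/8 - 1*5055 = -3/8 - 5055 = -40443/8 ≈ -5055.4)
l/Q = -9365/(-40443/8) = -9365*(-8/40443) = 74920/40443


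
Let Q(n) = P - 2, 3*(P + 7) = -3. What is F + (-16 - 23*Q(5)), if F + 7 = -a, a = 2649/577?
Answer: 116790/577 ≈ 202.41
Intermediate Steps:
P = -8 (P = -7 + (⅓)*(-3) = -7 - 1 = -8)
Q(n) = -10 (Q(n) = -8 - 2 = -10)
a = 2649/577 (a = 2649*(1/577) = 2649/577 ≈ 4.5910)
F = -6688/577 (F = -7 - 1*2649/577 = -7 - 2649/577 = -6688/577 ≈ -11.591)
F + (-16 - 23*Q(5)) = -6688/577 + (-16 - 23*(-10)) = -6688/577 + (-16 + 230) = -6688/577 + 214 = 116790/577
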